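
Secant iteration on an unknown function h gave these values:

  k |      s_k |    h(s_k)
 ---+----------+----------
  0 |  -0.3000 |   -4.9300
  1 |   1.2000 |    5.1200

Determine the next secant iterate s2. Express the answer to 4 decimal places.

s2 = 1.2000 − 5.1200·(1.2000 − (-0.3000)) / (5.1200 − (-4.9300))
   = 1.2000 − (7.680000)/(10.050000) = 0.435821

0.4358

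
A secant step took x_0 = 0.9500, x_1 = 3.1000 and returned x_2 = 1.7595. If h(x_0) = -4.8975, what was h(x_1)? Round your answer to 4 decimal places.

8.1101

The secant line through (0.9500, -4.8975) and (3.1000, h(x_1)) crosses zero at x_2 = 1.7595.
So (0.9500, -4.8975), (3.1000, h(x_1)), (1.7595, 0) are collinear:
h(x_1) = -4.8975 · (3.1000 − 1.7595) / (0.9500 − 1.7595) = -4.8975 · (1.340500)/(-0.809500) = 8.110066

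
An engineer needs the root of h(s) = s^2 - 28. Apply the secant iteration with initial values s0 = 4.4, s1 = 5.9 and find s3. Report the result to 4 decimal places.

5.2886

h(4.4) = -8.640000, h(5.9) = 6.810000
s2 = 5.900000 − 6.810000·(5.900000 − 4.400000) / (6.810000 − (-8.640000)) = 5.900000 − (10.215000)/(15.450000) = 5.238835
h(5.238835) = -0.554608
s3 = 5.238835 − (-0.554608)·(5.238835 − 5.900000) / (-0.554608 − 6.810000) = 5.238835 − (0.366688)/(-7.364608) = 5.288625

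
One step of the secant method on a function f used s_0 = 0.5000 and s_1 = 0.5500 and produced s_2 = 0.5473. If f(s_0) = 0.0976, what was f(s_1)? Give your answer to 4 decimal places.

The secant line through (0.5000, 0.0976) and (0.5500, f(s_1)) crosses zero at s_2 = 0.5473.
So (0.5000, 0.0976), (0.5500, f(s_1)), (0.5473, 0) are collinear:
f(s_1) = 0.0976 · (0.5500 − 0.5473) / (0.5000 − 0.5473) = 0.0976 · (0.002700)/(-0.047300) = -0.005571

-0.0056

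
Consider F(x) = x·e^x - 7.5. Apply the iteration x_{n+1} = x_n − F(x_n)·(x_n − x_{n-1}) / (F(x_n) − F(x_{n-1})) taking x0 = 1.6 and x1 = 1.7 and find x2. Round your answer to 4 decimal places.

1.5692

F(1.6) = 0.424852, F(1.7) = 1.805711
x2 = 1.700000 − 1.805711·(1.700000 − 1.600000) / (1.805711 − 0.424852) = 1.700000 − (0.180571)/(1.380859) = 1.569233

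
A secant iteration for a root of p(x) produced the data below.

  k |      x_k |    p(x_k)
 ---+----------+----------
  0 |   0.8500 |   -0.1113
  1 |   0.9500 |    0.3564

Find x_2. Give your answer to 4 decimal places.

x_2 = 0.9500 − 0.3564·(0.9500 − 0.8500) / (0.3564 − (-0.1113))
   = 0.9500 − (0.035640)/(0.467700) = 0.873797

0.8738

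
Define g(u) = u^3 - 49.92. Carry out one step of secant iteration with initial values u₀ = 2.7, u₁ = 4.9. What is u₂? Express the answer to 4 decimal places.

3.3790

g(2.7) = -30.237000, g(4.9) = 67.729000
u₂ = 4.900000 − 67.729000·(4.900000 − 2.700000) / (67.729000 − (-30.237000)) = 4.900000 − (149.003800)/(97.966000) = 3.379025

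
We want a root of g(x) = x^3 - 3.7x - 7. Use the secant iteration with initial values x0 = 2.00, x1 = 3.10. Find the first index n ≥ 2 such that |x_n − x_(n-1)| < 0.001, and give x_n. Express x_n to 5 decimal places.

g(2.00) = -6.4000000, g(3.10) = 11.3210000
x2 = 3.1000000 − 11.3210000·(1.1000000)/(17.7210000) = 2.3972688;  |Δ| = 0.7027312
g(2.3972688) = -2.0930363
x3 = 2.3972688 − (-2.0930363)·(-0.7027312)/(-13.4140363) = 2.5069182;  |Δ| = 0.1096495
g(2.5069182) = -0.5205211
x4 = 2.5069182 − (-0.5205211)·(0.1096495)/(1.5725152) = 2.5432135;  |Δ| = 0.0362953
g(2.5432135) = 0.0394496
x5 = 2.5432135 − 0.0394496·(0.0362953)/(0.5599707) = 2.5406565;  |Δ| = 0.0025570
g(2.5406565) = -0.0006548
x6 = 2.5406565 − (-0.0006548)·(-0.0025570)/(-0.0401045) = 2.5406983;  |Δ| = 0.0000418
|x6 − x5| = 0.0000418 < 0.001

n = 6, x_n = 2.54070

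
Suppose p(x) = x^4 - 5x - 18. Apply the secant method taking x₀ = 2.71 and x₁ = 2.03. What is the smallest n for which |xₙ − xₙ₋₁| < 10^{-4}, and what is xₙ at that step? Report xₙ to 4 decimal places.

p(2.71) = 22.385805, p(2.03) = -11.168183
x₂ = 2.030000 − (-11.168183)·(-0.680000)/(-33.553988) = 2.256333;  |Δ| = 0.226333
p(2.256333) = -3.363003
x₃ = 2.256333 − (-3.363003)·(0.226333)/(7.805180) = 2.353852;  |Δ| = 0.097520
p(2.353852) = 0.929213
x₄ = 2.353852 − 0.929213·(0.097520)/(4.292216) = 2.332740;  |Δ| = 0.021112
p(2.332740) = -0.051843
x₅ = 2.332740 − (-0.051843)·(-0.021112)/(-0.981056) = 2.333856;  |Δ| = 0.001116
p(2.333856) = -0.000733
x₆ = 2.333856 − (-0.000733)·(0.001116)/(0.051110) = 2.333872;  |Δ| = 0.000016
|x₆ − x₅| = 0.000016 < 10^{-4}

n = 6, xₙ = 2.3339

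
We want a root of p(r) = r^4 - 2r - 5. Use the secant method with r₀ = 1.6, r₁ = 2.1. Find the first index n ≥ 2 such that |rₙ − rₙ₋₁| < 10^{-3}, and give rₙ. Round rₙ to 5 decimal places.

n = 5, rₙ = 1.70270

p(1.6) = -1.6464000, p(2.1) = 10.2481000
r₂ = 2.1000000 − 10.2481000·(0.5000000)/(11.8945000) = 1.6692085;  |Δ| = 0.4307915
p(1.6692085) = -0.5751895
r₃ = 1.6692085 − (-0.5751895)·(-0.4307915)/(-10.8232895) = 1.6921023;  |Δ| = 0.0228939
p(1.6921023) = -0.1862318
r₄ = 1.6921023 − (-0.1862318)·(0.0228939)/(0.3889577) = 1.7030638;  |Δ| = 0.0109615
p(1.7030638) = 0.0063455
r₅ = 1.7030638 − 0.0063455·(0.0109615)/(0.1925773) = 1.7027026;  |Δ| = 0.0003612
|r₅ − r₄| = 0.0003612 < 10^{-3}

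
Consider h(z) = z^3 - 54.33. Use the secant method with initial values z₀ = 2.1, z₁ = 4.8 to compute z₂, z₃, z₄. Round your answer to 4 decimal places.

h(2.1) = -45.069000, h(4.8) = 56.262000
z₂ = 4.800000 − 56.262000·(4.800000 − 2.100000) / (56.262000 − (-45.069000)) = 4.800000 − (151.907400)/(101.331000) = 3.300879
h(3.300879) = -18.364266
z₃ = 3.300879 − (-18.364266)·(3.300879 − 4.800000) / (-18.364266 − 56.262000) = 3.300879 − (27.530251)/(-74.626266) = 3.669788
h(3.669788) = -4.907718
z₄ = 3.669788 − (-4.907718)·(3.669788 − 3.300879) / (-4.907718 − (-18.364266)) = 3.669788 − (-1.810498)/(13.456548) = 3.804332

3.3009, 3.6698, 3.8043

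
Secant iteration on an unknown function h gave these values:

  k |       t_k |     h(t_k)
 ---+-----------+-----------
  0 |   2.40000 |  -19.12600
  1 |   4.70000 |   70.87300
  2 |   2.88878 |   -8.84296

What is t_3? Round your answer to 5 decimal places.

t_3 = 2.88878 − (-8.84296)·(2.88878 − 4.70000) / (-8.84296 − 70.87300)
   = 2.88878 − (16.0165460)/(-79.7159600) = 3.0897002

3.08970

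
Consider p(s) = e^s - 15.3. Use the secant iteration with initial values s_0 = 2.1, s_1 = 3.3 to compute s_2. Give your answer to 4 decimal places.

2.5518

p(2.1) = -7.133830, p(3.3) = 11.812639
s_2 = 3.300000 − 11.812639·(3.300000 − 2.100000) / (11.812639 − (-7.133830)) = 3.300000 − (14.175167)/(18.946469) = 2.551831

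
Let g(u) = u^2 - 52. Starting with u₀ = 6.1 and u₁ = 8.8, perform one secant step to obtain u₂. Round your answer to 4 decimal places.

7.0926

g(6.1) = -14.790000, g(8.8) = 25.440000
u₂ = 8.800000 − 25.440000·(8.800000 − 6.100000) / (25.440000 − (-14.790000)) = 8.800000 − (68.688000)/(40.230000) = 7.092617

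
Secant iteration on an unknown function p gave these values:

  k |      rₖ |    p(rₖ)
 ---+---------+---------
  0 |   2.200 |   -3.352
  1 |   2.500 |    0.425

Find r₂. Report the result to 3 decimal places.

2.466

r₂ = 2.500 − 0.425·(2.500 − 2.200) / (0.425 − (-3.352))
   = 2.500 − (0.12750)/(3.77700) = 2.46624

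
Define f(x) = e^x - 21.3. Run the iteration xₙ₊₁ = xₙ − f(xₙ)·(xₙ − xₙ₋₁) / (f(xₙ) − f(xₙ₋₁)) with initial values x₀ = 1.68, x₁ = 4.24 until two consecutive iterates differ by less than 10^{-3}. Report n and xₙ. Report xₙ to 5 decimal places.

f(1.68) = -15.9344440, f(4.24) = 48.1078518
x₂ = 4.2400000 − 48.1078518·(2.5600000)/(64.0422959) = 2.3169568;  |Δ| = 1.9230432
f(2.3169568) = -11.1552451
x₃ = 2.3169568 − (-11.1552451)·(-1.9230432)/(-59.2630969) = 2.6789362;  |Δ| = 0.3619794
f(2.6789362) = -6.7304144
x₄ = 2.6789362 − (-6.7304144)·(0.3619794)/(4.4248307) = 3.2295270;  |Δ| = 0.5505908
f(3.2295270) = 3.9677023
x₅ = 3.2295270 − 3.9677023·(0.5505908)/(10.6981167) = 3.0253247;  |Δ| = 0.2042023
f(3.0253247) = -0.6993083
x₆ = 3.0253247 − (-0.6993083)·(-0.2042023)/(-4.6670106) = 3.0559225;  |Δ| = 0.0305978
f(3.0559225) = -0.0592293
x₇ = 3.0559225 − (-0.0592293)·(0.0305978)/(0.6400790) = 3.0587538;  |Δ| = 0.0028313
f(3.0587538) = 0.0009960
x₈ = 3.0587538 − 0.0009960·(0.0028313)/(0.0602253) = 3.0587070;  |Δ| = 0.0000468
|x₈ − x₇| = 0.0000468 < 10^{-3}

n = 8, xₙ = 3.05871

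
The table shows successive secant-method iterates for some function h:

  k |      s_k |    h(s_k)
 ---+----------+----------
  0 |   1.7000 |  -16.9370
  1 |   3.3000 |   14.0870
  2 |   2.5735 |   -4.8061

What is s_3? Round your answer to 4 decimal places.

s_3 = 2.5735 − (-4.8061)·(2.5735 − 3.3000) / (-4.8061 − 14.0870)
   = 2.5735 − (3.491632)/(-18.893100) = 2.758310

2.7583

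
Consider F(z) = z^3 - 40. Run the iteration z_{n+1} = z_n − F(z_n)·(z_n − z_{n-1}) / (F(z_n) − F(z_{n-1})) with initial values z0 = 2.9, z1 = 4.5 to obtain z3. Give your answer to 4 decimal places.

F(2.9) = -15.611000, F(4.5) = 51.125000
z2 = 4.500000 − 51.125000·(4.500000 − 2.900000) / (51.125000 − (-15.611000)) = 4.500000 − (81.800000)/(66.736000) = 3.274275
F(3.274275) = -4.896909
z3 = 3.274275 − (-4.896909)·(3.274275 − 4.500000) / (-4.896909 − 51.125000) = 3.274275 − (6.002265)/(-56.021909) = 3.381416

3.3814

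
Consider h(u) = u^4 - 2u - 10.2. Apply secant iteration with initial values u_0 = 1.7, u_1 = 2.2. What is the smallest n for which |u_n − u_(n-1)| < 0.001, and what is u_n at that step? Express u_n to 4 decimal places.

n = 5, u_n = 1.9369

h(1.7) = -5.247900, h(2.2) = 8.825600
u_2 = 2.200000 − 8.825600·(0.500000)/(14.073500) = 1.886446;  |Δ| = 0.313554
h(1.886446) = -1.308695
u_3 = 1.886446 − (-1.308695)·(-0.313554)/(-10.134295) = 1.926937;  |Δ| = 0.040491
h(1.926937) = -0.266864
u_4 = 1.926937 − (-0.266864)·(0.040491)/(1.041831) = 1.937309;  |Δ| = 0.010372
h(1.937309) = 0.011631
u_5 = 1.937309 − 0.011631·(0.010372)/(0.278495) = 1.936876;  |Δ| = 0.000433
|u_5 − u_4| = 0.000433 < 0.001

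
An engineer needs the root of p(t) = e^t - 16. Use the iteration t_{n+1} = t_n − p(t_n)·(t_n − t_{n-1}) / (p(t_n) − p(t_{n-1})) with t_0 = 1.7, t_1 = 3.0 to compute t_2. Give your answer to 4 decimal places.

2.6365

p(1.7) = -10.526053, p(3.0) = 4.085537
t_2 = 3.000000 − 4.085537·(3.000000 − 1.700000) / (4.085537 − (-10.526053)) = 3.000000 − (5.311198)/(14.611590) = 2.636508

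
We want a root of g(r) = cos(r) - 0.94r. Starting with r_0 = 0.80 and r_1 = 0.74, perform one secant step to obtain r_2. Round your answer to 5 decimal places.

0.76620

g(0.80) = -0.0552933, g(0.74) = 0.0428686
r_2 = 0.7400000 − 0.0428686·(0.7400000 − 0.8000000) / (0.0428686 − (-0.0552933)) = 0.7400000 − (-0.0025721)/(0.0981618) = 0.7662028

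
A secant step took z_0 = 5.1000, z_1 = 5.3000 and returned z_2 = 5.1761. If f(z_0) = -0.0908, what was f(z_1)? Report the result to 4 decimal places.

0.1478

The secant line through (5.1000, -0.0908) and (5.3000, f(z_1)) crosses zero at z_2 = 5.1761.
So (5.1000, -0.0908), (5.3000, f(z_1)), (5.1761, 0) are collinear:
f(z_1) = -0.0908 · (5.3000 − 5.1761) / (5.1000 − 5.1761) = -0.0908 · (0.123900)/(-0.076100) = 0.147833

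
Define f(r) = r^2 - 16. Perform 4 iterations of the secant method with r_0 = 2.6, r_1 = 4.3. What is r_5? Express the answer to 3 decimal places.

f(2.6) = -9.24000, f(4.3) = 2.49000
r_2 = 4.30000 − 2.49000·(4.30000 − 2.60000) / (2.49000 − (-9.24000)) = 4.30000 − (4.23300)/(11.73000) = 3.93913
f(3.93913) = -0.48325
r_3 = 3.93913 − (-0.48325)·(3.93913 − 4.30000) / (-0.48325 − 2.49000) = 3.93913 − (0.17439)/(-2.97325) = 3.99778
f(3.99778) = -0.01773
r_4 = 3.99778 − (-0.01773)·(3.99778 − 3.93913) / (-0.01773 − (-0.48325)) = 3.99778 − (-0.00104)/(0.46553) = 4.00002
f(4.00002) = 0.00014
r_5 = 4.00002 − 0.00014·(4.00002 − 3.99778) / (0.00014 − (-0.01773)) = 4.00002 − (0.00000)/(0.01786) = 4.00000

4.000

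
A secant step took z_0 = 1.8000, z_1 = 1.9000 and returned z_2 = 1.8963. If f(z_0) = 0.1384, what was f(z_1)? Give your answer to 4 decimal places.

-0.0053

The secant line through (1.8000, 0.1384) and (1.9000, f(z_1)) crosses zero at z_2 = 1.8963.
So (1.8000, 0.1384), (1.9000, f(z_1)), (1.8963, 0) are collinear:
f(z_1) = 0.1384 · (1.9000 − 1.8963) / (1.8000 − 1.8963) = 0.1384 · (0.003700)/(-0.096300) = -0.005318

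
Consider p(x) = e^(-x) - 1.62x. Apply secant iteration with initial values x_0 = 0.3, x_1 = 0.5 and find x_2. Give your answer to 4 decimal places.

p(0.3) = 0.254818, p(0.5) = -0.203469
x_2 = 0.500000 − (-0.203469)·(0.500000 − 0.300000) / (-0.203469 − 0.254818) = 0.500000 − (-0.040694)/(-0.458288) = 0.411205

0.4112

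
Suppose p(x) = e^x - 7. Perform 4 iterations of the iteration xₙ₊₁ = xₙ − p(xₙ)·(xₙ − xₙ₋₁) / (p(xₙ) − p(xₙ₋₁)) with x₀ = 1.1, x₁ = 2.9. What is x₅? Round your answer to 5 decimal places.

1.94339

p(1.1) = -3.9958340, p(2.9) = 11.1741454
x₂ = 2.9000000 − 11.1741454·(2.9000000 − 1.1000000) / (11.1741454 − (-3.9958340)) = 2.9000000 − (20.1134617)/(15.1699793) = 1.5741273
p(1.5741273) = -2.1734724
x₃ = 1.5741273 − (-2.1734724)·(1.5741273 − 2.9000000) / (-2.1734724 − 11.1741454) = 1.5741273 − (2.8817477)/(-13.3476178) = 1.7900271
p(1.7900271) = -1.0103854
x₄ = 1.7900271 − (-1.0103854)·(1.7900271 − 1.5741273) / (-1.0103854 − (-2.1734724)) = 1.7900271 − (-0.2181420)/(1.1630870) = 1.9775814
p(1.9775814) = 0.2252468
x₅ = 1.9775814 − 0.2252468·(1.9775814 − 1.7900271) / (0.2252468 − (-1.0103854)) = 1.9775814 − (0.0422460)/(1.2356322) = 1.9433916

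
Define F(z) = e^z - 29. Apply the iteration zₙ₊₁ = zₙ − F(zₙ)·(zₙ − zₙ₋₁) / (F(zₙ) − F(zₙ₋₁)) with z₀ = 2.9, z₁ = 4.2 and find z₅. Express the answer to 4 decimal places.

3.3671

F(2.9) = -10.825855, F(4.2) = 37.686331
z₂ = 4.200000 − 37.686331·(4.200000 − 2.900000) / (37.686331 − (-10.825855)) = 4.200000 − (48.992230)/(48.512186) = 3.190105
F(3.190105) = -4.709030
z₃ = 3.190105 − (-4.709030)·(3.190105 − 4.200000) / (-4.709030 − 37.686331) = 3.190105 − (4.755628)/(-42.395361) = 3.302278
F(3.302278) = -1.825529
z₄ = 3.302278 − (-1.825529)·(3.302278 − 3.190105) / (-1.825529 − (-4.709030)) = 3.302278 − (-0.204776)/(2.883501) = 3.373294
F(3.373294) = 0.174478
z₅ = 3.373294 − 0.174478·(3.373294 − 3.302278) / (0.174478 − (-1.825529)) = 3.373294 − (0.012391)/(2.000007) = 3.367099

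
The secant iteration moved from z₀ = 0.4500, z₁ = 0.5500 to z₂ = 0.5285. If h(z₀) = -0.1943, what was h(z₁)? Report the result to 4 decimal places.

The secant line through (0.4500, -0.1943) and (0.5500, h(z₁)) crosses zero at z₂ = 0.5285.
So (0.4500, -0.1943), (0.5500, h(z₁)), (0.5285, 0) are collinear:
h(z₁) = -0.1943 · (0.5500 − 0.5285) / (0.4500 − 0.5285) = -0.1943 · (0.021500)/(-0.078500) = 0.053216

0.0532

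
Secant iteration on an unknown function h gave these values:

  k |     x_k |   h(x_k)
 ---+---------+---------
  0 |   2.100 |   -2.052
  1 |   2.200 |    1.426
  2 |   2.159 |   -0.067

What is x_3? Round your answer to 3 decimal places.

x_3 = 2.159 − (-0.067)·(2.159 − 2.200) / (-0.067 − 1.426)
   = 2.159 − (0.00275)/(-1.49300) = 2.16084

2.161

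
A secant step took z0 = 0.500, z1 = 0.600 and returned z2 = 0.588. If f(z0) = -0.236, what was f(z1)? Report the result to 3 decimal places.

0.032

The secant line through (0.500, -0.236) and (0.600, f(z1)) crosses zero at z2 = 0.588.
So (0.500, -0.236), (0.600, f(z1)), (0.588, 0) are collinear:
f(z1) = -0.236 · (0.600 − 0.588) / (0.500 − 0.588) = -0.236 · (0.01200)/(-0.08800) = 0.03218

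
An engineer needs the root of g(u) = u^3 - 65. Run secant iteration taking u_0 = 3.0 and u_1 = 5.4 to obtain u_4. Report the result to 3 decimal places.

4.029

g(3.0) = -38.00000, g(5.4) = 92.46400
u_2 = 5.40000 − 92.46400·(5.40000 − 3.00000) / (92.46400 − (-38.00000)) = 5.40000 − (221.91360)/(130.46400) = 3.69904
g(3.69904) = -14.38628
u_3 = 3.69904 − (-14.38628)·(3.69904 − 5.40000) / (-14.38628 − 92.46400) = 3.69904 − (24.47043)/(-106.85028) = 3.92806
g(3.92806) = -4.39141
u_4 = 3.92806 − (-4.39141)·(3.92806 − 3.69904) / (-4.39141 − (-14.38628)) = 3.92806 − (-1.00570)/(9.99487) = 4.02868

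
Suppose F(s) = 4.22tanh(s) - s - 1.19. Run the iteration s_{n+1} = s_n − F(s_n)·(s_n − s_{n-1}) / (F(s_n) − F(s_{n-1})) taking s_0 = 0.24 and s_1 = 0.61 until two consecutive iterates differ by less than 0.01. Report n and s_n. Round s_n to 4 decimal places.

n = 4, s_n = 0.3949

F(0.24) = -0.436208, F(0.61) = 0.496216
s_2 = 0.610000 − 0.496216·(0.370000)/(0.932424) = 0.413094;  |Δ| = 0.196906
F(0.413094) = 0.047333
s_3 = 0.413094 − 0.047333·(-0.196906)/(-0.448883) = 0.392331;  |Δ| = 0.020763
F(0.392331) = -0.006719
s_4 = 0.392331 − (-0.006719)·(-0.020763)/(-0.054052) = 0.394912;  |Δ| = 0.002581
|s_4 − s_3| = 0.002581 < 0.01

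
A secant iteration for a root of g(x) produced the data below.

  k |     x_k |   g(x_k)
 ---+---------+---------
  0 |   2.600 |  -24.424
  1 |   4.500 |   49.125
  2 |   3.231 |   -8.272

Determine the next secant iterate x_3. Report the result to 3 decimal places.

3.414

x_3 = 3.231 − (-8.272)·(3.231 − 4.500) / (-8.272 − 49.125)
   = 3.231 − (10.49717)/(-57.39700) = 3.41389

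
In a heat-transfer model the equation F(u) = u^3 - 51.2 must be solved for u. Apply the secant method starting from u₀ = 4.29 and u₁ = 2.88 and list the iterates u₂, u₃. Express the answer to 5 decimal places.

3.57935, 3.74941

F(4.29) = 27.7535890, F(2.88) = -27.3121280
u₂ = 2.8800000 − (-27.3121280)·(2.8800000 − 4.2900000) / (-27.3121280 − 27.7535890) = 2.8800000 − (38.5101005)/(-55.0657170) = 3.5793480
F(3.5793480) = -5.3423513
u₃ = 3.5793480 − (-5.3423513)·(3.5793480 − 2.8800000) / (-5.3423513 − (-27.3121280)) = 3.5793480 − (-3.7361628)/(21.9697767) = 3.7494072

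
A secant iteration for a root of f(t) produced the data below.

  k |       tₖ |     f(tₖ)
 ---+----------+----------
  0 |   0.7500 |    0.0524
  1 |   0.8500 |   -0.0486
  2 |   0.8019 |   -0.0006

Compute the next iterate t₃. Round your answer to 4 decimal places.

t₃ = 0.8019 − (-0.0006)·(0.8019 − 0.8500) / (-0.0006 − (-0.0486))
   = 0.8019 − (0.000029)/(0.048000) = 0.801299

0.8013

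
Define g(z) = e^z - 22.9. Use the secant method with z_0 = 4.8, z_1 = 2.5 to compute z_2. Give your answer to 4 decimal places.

2.7255

g(4.8) = 98.610418, g(2.5) = -10.717506
z_2 = 2.500000 − (-10.717506)·(2.500000 − 4.800000) / (-10.717506 − 98.610418) = 2.500000 − (24.650264)/(-109.327924) = 2.725471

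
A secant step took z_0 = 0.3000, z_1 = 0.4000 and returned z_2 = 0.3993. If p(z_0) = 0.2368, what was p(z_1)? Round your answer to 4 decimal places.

The secant line through (0.3000, 0.2368) and (0.4000, p(z_1)) crosses zero at z_2 = 0.3993.
So (0.3000, 0.2368), (0.4000, p(z_1)), (0.3993, 0) are collinear:
p(z_1) = 0.2368 · (0.4000 − 0.3993) / (0.3000 − 0.3993) = 0.2368 · (0.000700)/(-0.099300) = -0.001669

-0.0017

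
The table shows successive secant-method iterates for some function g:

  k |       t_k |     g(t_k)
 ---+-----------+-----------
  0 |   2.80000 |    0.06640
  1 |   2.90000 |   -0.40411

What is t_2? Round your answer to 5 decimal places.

t_2 = 2.90000 − (-0.40411)·(2.90000 − 2.80000) / (-0.40411 − 0.06640)
   = 2.90000 − (-0.0404110)/(-0.4705100) = 2.8141123

2.81411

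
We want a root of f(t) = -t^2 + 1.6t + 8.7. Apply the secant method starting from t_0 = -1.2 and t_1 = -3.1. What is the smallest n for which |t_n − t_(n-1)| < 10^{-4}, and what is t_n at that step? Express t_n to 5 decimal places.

n = 6, t_n = -2.25614

f(-1.2) = 5.3400000, f(-3.1) = -5.8700000
t_2 = -3.1000000 − (-5.8700000)·(-1.9000000)/(-11.2100000) = -2.1050847;  |Δ| = 0.9949153
f(-2.1050847) = 0.9004826
t_3 = -2.1050847 − 0.9004826·(0.9949153)/(6.7704826) = -2.2374097;  |Δ| = 0.1323250
f(-2.2374097) = 0.1141422
t_4 = -2.2374097 − 0.1141422·(-0.1323250)/(-0.7863404) = -2.2566175;  |Δ| = 0.0192078
f(-2.2566175) = -0.0029106
t_5 = -2.2566175 − (-0.0029106)·(-0.0192078)/(-0.1170528) = -2.2561399;  |Δ| = 0.0004776
f(-2.2561399) = 0.0000089
t_6 = -2.2561399 − 0.0000089·(0.0004776)/(0.0029196) = -2.2561414;  |Δ| = 0.0000015
|t_6 − t_5| = 0.0000015 < 10^{-4}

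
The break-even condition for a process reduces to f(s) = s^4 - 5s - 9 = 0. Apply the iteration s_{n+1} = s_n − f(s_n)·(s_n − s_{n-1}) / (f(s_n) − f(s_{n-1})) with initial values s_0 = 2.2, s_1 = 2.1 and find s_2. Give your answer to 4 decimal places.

f(2.2) = 3.425600, f(2.1) = -0.051900
s_2 = 2.100000 − (-0.051900)·(2.100000 − 2.200000) / (-0.051900 − 3.425600) = 2.100000 − (0.005190)/(-3.477500) = 2.101492

2.1015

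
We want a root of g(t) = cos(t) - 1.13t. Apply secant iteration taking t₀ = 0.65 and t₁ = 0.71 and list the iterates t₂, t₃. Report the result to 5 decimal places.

0.68502, 0.68521

g(0.65) = 0.0615838, g(0.71) = -0.0439381
t₂ = 0.7100000 − (-0.0439381)·(0.7100000 − 0.6500000) / (-0.0439381 − 0.0615838) = 0.7100000 − (-0.0026363)/(-0.1055219) = 0.6850167
g(0.6850167) = 0.0003396
t₃ = 0.6850167 − 0.0003396·(0.6850167 − 0.7100000) / (0.0003396 − (-0.0439381)) = 0.6850167 − (-0.0000085)/(0.0442778) = 0.6852083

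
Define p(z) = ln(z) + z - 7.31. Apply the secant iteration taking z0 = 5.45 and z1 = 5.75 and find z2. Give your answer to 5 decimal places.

p(5.45) = -0.1643844, p(5.75) = 0.1891999
z2 = 5.7500000 − 0.1891999·(5.7500000 − 5.4500000) / (0.1891999 − (-0.1643844)) = 5.7500000 − (0.0567600)/(0.3535842) = 5.5894726

5.58947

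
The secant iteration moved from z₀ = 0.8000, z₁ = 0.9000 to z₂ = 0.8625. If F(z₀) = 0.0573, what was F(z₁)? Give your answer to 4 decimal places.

The secant line through (0.8000, 0.0573) and (0.9000, F(z₁)) crosses zero at z₂ = 0.8625.
So (0.8000, 0.0573), (0.9000, F(z₁)), (0.8625, 0) are collinear:
F(z₁) = 0.0573 · (0.9000 − 0.8625) / (0.8000 − 0.8625) = 0.0573 · (0.037500)/(-0.062500) = -0.034380

-0.0344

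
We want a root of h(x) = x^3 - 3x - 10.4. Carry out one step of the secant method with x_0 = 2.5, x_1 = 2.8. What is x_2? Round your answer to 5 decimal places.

h(2.5) = -2.2750000, h(2.8) = 3.1520000
x_2 = 2.8000000 − 3.1520000·(2.8000000 − 2.5000000) / (3.1520000 − (-2.2750000)) = 2.8000000 − (0.9456000)/(5.4270000) = 2.6257601

2.62576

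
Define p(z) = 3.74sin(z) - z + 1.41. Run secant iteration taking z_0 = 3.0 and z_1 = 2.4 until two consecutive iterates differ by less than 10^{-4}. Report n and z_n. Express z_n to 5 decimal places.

p(3.0) = -1.0622112, p(2.4) = 1.5362323
z_2 = 2.4000000 − 1.5362323·(-0.6000000)/(2.5984435) = 2.7547275;  |Δ| = 0.3547275
p(2.7547275) = 0.0663262
z_3 = 2.7547275 − 0.0663262·(0.3547275)/(-1.4699061) = 2.7707338;  |Δ| = 0.0160063
p(2.7707338) = -0.0052978
z_4 = 2.7707338 − (-0.0052978)·(0.0160063)/(-0.0716241) = 2.7695499;  |Δ| = 0.0011839
p(2.7695499) = 0.0000121
z_5 = 2.7695499 − 0.0000121·(-0.0011839)/(0.0053099) = 2.7695525;  |Δ| = 0.0000027
|z_5 − z_4| = 0.0000027 < 10^{-4}

n = 5, z_n = 2.76955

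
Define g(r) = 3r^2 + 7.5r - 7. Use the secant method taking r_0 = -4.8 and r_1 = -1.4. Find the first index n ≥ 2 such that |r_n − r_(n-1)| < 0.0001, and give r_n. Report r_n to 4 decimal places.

g(-4.8) = 26.120000, g(-1.4) = -11.620000
r_2 = -1.400000 − (-11.620000)·(3.400000)/(-37.740000) = -2.446847;  |Δ| = 1.046847
g(-2.446847) = -7.390173
r_3 = -2.446847 − (-7.390173)·(-1.046847)/(4.229827) = -4.275853;  |Δ| = 1.829006
g(-4.275853) = 15.779856
r_4 = -4.275853 − 15.779856·(-1.829006)/(23.170029) = -3.030216;  |Δ| = 1.245637
g(-3.030216) = -2.179997
r_5 = -3.030216 − (-2.179997)·(1.245637)/(-17.959854) = -3.181413;  |Δ| = 0.151198
g(-3.181413) = -0.496430
r_6 = -3.181413 − (-0.496430)·(-0.151198)/(1.683568) = -3.225996;  |Δ| = 0.044583
g(-3.225996) = 0.026186
r_7 = -3.225996 − 0.026186·(-0.044583)/(0.522616) = -3.223763;  |Δ| = 0.002234
g(-3.223763) = -0.000284
r_8 = -3.223763 − (-0.000284)·(0.002234)/(-0.026469) = -3.223787;  |Δ| = 0.000024
|r_8 − r_7| = 0.000024 < 0.0001

n = 8, r_n = -3.2238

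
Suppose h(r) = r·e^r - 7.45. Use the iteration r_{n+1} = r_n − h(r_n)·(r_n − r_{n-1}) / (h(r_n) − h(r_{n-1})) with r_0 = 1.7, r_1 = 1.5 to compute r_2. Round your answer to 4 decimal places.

1.5563

h(1.7) = 1.855711, h(1.5) = -0.727466
r_2 = 1.500000 − (-0.727466)·(1.500000 − 1.700000) / (-0.727466 − 1.855711) = 1.500000 − (0.145493)/(-2.583177) = 1.556323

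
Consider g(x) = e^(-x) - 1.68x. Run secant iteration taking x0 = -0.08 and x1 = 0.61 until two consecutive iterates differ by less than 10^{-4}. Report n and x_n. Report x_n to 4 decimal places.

n = 5, x_n = 0.3993

g(-0.08) = 1.217687, g(0.61) = -0.481449
x2 = 0.610000 − (-0.481449)·(0.690000)/(-1.699136) = 0.414489;  |Δ| = 0.195511
g(0.414489) = -0.035664
x3 = 0.414489 − (-0.035664)·(-0.195511)/(0.445786) = 0.398848;  |Δ| = 0.015641
g(0.398848) = 0.001029
x4 = 0.398848 − 0.001029·(-0.015641)/(0.036692) = 0.399286;  |Δ| = 0.000439
g(0.399286) = -0.000002
x5 = 0.399286 − (-0.000002)·(0.000439)/(-0.001031) = 0.399285;  |Δ| = 0.000001
|x5 − x4| = 0.000001 < 10^{-4}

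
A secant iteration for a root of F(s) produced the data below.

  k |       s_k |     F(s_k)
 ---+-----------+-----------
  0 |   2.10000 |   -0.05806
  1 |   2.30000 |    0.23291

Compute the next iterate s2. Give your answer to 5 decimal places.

s2 = 2.30000 − 0.23291·(2.30000 − 2.10000) / (0.23291 − (-0.05806))
   = 2.30000 − (0.0465820)/(0.2909700) = 2.1399079

2.13991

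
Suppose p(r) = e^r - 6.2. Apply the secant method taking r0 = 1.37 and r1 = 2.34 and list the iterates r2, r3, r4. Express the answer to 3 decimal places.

p(1.37) = -2.26465, p(2.34) = 4.18124
r2 = 2.34000 − 4.18124·(2.34000 − 1.37000) / (4.18124 − (-2.26465)) = 2.34000 − (4.05580)/(6.44589) = 1.71079
p(1.71079) = -0.66665
r3 = 1.71079 − (-0.66665)·(1.71079 − 2.34000) / (-0.66665 − 4.18124) = 1.71079 − (0.41946)/(-4.84789) = 1.79732
p(1.79732) = -0.16656
r4 = 1.79732 − (-0.16656)·(1.79732 − 1.71079) / (-0.16656 − (-0.66665)) = 1.79732 − (-0.01441)/(0.50010) = 1.82613

1.711, 1.797, 1.826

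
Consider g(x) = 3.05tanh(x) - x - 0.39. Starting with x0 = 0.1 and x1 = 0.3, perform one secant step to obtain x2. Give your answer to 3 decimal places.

0.197

g(0.1) = -0.18601, g(0.3) = 0.19850
x2 = 0.30000 − 0.19850·(0.30000 − 0.10000) / (0.19850 − (-0.18601)) = 0.30000 − (0.03970)/(0.38452) = 0.19675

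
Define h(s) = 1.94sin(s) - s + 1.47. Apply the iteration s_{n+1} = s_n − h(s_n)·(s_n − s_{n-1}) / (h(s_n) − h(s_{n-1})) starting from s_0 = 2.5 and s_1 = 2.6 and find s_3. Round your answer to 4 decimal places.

h(2.5) = 0.131036, h(2.6) = -0.129927
s_2 = 2.600000 − (-0.129927)·(2.600000 − 2.500000) / (-0.129927 − 0.131036) = 2.600000 − (-0.012993)/(-0.260963) = 2.550212
h(2.550212) = 0.001352
s_3 = 2.550212 − 0.001352·(2.550212 − 2.600000) / (0.001352 − (-0.129927)) = 2.550212 − (-0.000067)/(0.131279) = 2.550725

2.5507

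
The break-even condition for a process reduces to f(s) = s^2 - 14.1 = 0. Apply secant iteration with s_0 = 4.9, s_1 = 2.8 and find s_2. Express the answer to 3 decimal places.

f(4.9) = 9.91000, f(2.8) = -6.26000
s_2 = 2.80000 − (-6.26000)·(2.80000 − 4.90000) / (-6.26000 − 9.91000) = 2.80000 − (13.14600)/(-16.17000) = 3.61299

3.613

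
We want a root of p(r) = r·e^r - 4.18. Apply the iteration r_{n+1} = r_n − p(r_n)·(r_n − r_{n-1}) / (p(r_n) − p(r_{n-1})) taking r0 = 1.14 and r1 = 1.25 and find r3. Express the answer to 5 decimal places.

p(1.14) = -0.6154841, p(1.25) = 0.1829287
r2 = 1.2500000 − 0.1829287·(1.2500000 − 1.1400000) / (0.1829287 − (-0.6154841)) = 1.2500000 − (0.0201222)/(0.7984128) = 1.2247973
p(1.2247973) = -0.0114316
r3 = 1.2247973 − (-0.0114316)·(1.2247973 − 1.2500000) / (-0.0114316 − 0.1829287) = 1.2247973 − (0.0002881)/(-0.1943603) = 1.2262796

1.22628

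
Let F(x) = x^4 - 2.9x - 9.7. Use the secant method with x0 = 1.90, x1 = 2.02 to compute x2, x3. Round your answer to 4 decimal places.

1.9799, 1.9825

F(1.90) = -2.177900, F(2.02) = 1.091664
x2 = 2.020000 − 1.091664·(2.020000 − 1.900000) / (1.091664 − (-2.177900)) = 2.020000 − (0.131000)/(3.269564) = 1.979934
F(1.979934) = -0.074333
x3 = 1.979934 − (-0.074333)·(1.979934 − 2.020000) / (-0.074333 − 1.091664) = 1.979934 − (0.002978)/(-1.165997) = 1.982488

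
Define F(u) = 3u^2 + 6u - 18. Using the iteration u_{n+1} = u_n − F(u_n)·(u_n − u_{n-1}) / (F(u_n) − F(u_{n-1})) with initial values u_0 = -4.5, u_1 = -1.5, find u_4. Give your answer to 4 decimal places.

F(-4.5) = 15.750000, F(-1.5) = -20.250000
u_2 = -1.500000 − (-20.250000)·(-1.500000 − (-4.500000)) / (-20.250000 − 15.750000) = -1.500000 − (-60.750000)/(-36.000000) = -3.187500
F(-3.187500) = -6.644531
u_3 = -3.187500 − (-6.644531)·(-3.187500 − (-1.500000)) / (-6.644531 − (-20.250000)) = -3.187500 − (11.212646)/(13.605469) = -4.011628
F(-4.011628) = 6.209708
u_4 = -4.011628 − 6.209708·(-4.011628 − (-3.187500)) / (6.209708 − (-6.644531)) = -4.011628 − (-5.117594)/(12.854239) = -3.613503

-3.6135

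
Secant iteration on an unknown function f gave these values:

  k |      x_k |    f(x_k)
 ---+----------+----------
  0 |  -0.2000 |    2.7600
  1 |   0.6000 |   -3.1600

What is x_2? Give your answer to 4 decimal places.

0.1730

x_2 = 0.6000 − (-3.1600)·(0.6000 − (-0.2000)) / (-3.1600 − 2.7600)
   = 0.6000 − (-2.528000)/(-5.920000) = 0.172973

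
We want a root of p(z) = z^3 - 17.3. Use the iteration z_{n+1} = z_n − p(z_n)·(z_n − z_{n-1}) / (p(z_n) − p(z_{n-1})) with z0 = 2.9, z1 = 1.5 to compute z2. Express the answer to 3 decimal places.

2.428

p(2.9) = 7.08900, p(1.5) = -13.92500
z2 = 1.50000 − (-13.92500)·(1.50000 − 2.90000) / (-13.92500 − 7.08900) = 1.50000 − (19.49500)/(-21.01400) = 2.42771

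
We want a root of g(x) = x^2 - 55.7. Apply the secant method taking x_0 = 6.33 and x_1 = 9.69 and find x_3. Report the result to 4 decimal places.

g(6.33) = -15.631100, g(9.69) = 38.196100
x_2 = 9.690000 − 38.196100·(9.690000 − 6.330000) / (38.196100 − (-15.631100)) = 9.690000 − (128.338896)/(53.827200) = 7.305724
g(7.305724) = -2.326395
x_3 = 7.305724 − (-2.326395)·(7.305724 − 9.690000) / (-2.326395 − 38.196100) = 7.305724 − (5.546769)/(-40.522495) = 7.442605

7.4426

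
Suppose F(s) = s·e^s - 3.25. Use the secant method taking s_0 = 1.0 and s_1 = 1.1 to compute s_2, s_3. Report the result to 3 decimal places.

F(1.0) = -0.53172, F(1.1) = 0.05458
s_2 = 1.10000 − 0.05458·(1.10000 − 1.00000) / (0.05458 − (-0.53172)) = 1.10000 − (0.00546)/(0.58630) = 1.09069
F(1.09069) = -0.00375
s_3 = 1.09069 − (-0.00375)·(1.09069 − 1.10000) / (-0.00375 − 0.05458) = 1.09069 − (0.00003)/(-0.05833) = 1.09129

1.091, 1.091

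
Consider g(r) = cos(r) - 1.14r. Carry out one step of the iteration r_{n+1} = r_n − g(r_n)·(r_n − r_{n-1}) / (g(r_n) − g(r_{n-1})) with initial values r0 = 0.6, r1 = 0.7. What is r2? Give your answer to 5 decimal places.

0.68100

g(0.6) = 0.1413356, g(0.7) = -0.0331578
r2 = 0.7000000 − (-0.0331578)·(0.7000000 − 0.6000000) / (-0.0331578 − 0.1413356) = 0.7000000 − (-0.0033158)/(-0.1744934) = 0.6809977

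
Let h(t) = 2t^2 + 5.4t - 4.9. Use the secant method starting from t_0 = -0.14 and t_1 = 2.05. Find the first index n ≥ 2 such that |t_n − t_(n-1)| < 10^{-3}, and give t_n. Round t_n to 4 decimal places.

n = 6, t_n = 0.7170

h(-0.14) = -5.616800, h(2.05) = 14.575000
t_2 = 2.050000 − 14.575000·(2.190000)/(20.191800) = 0.469197;  |Δ| = 1.580803
h(0.469197) = -1.926042
t_3 = 0.469197 − (-1.926042)·(-1.580803)/(-16.501042) = 0.653713;  |Δ| = 0.184515
h(0.653713) = -0.515272
t_4 = 0.653713 − (-0.515272)·(0.184515)/(1.410769) = 0.721105;  |Δ| = 0.067393
h(0.721105) = 0.033953
t_5 = 0.721105 − 0.033953·(0.067393)/(0.549226) = 0.716939;  |Δ| = 0.004166
h(0.716939) = -0.000527
t_6 = 0.716939 − (-0.000527)·(-0.004166)/(-0.034480) = 0.717003;  |Δ| = 0.000064
|t_6 − t_5| = 0.000064 < 10^{-3}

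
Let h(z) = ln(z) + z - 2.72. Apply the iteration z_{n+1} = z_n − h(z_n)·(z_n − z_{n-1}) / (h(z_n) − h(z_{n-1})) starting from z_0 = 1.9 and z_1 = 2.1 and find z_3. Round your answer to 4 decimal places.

2.0179

h(1.9) = -0.178146, h(2.1) = 0.121937
z_2 = 2.100000 − 0.121937·(2.100000 − 1.900000) / (0.121937 − (-0.178146)) = 2.100000 − (0.024387)/(0.300083) = 2.018731
h(2.018731) = 0.001200
z_3 = 2.018731 − 0.001200·(2.018731 − 2.100000) / (0.001200 − 0.121937) = 2.018731 − (-0.000098)/(-0.120737) = 2.017923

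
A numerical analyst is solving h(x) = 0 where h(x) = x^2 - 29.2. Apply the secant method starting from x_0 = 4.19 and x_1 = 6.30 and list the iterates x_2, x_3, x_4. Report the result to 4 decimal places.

h(4.19) = -11.643900, h(6.30) = 10.490000
x_2 = 6.300000 − 10.490000·(6.300000 − 4.190000) / (10.490000 − (-11.643900)) = 6.300000 − (22.133900)/(22.133900) = 5.300000
h(5.300000) = -1.110000
x_3 = 5.300000 − (-1.110000)·(5.300000 − 6.300000) / (-1.110000 − 10.490000) = 5.300000 − (1.110000)/(-11.600000) = 5.395690
h(5.395690) = -0.086533
x_4 = 5.395690 − (-0.086533)·(5.395690 − 5.300000) / (-0.086533 − (-1.110000)) = 5.395690 − (-0.008280)/(1.023467) = 5.403780

5.3000, 5.3957, 5.4038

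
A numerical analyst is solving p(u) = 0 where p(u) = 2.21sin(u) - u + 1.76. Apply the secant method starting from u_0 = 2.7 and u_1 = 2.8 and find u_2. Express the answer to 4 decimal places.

2.7015

p(2.7) = 0.004510, p(2.8) = -0.299676
u_2 = 2.800000 − (-0.299676)·(2.800000 − 2.700000) / (-0.299676 − 0.004510) = 2.800000 − (-0.029968)/(-0.304186) = 2.701482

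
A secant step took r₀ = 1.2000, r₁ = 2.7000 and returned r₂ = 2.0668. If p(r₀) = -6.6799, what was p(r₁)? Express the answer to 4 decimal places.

4.8797

The secant line through (1.2000, -6.6799) and (2.7000, p(r₁)) crosses zero at r₂ = 2.0668.
So (1.2000, -6.6799), (2.7000, p(r₁)), (2.0668, 0) are collinear:
p(r₁) = -6.6799 · (2.7000 − 2.0668) / (1.2000 − 2.0668) = -6.6799 · (0.633200)/(-0.866800) = 4.879687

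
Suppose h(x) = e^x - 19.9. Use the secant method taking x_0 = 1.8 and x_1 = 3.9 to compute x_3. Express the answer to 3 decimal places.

h(1.8) = -13.85035, h(3.9) = 29.50245
x_2 = 3.90000 − 29.50245·(3.90000 − 1.80000) / (29.50245 − (-13.85035)) = 3.90000 − (61.95514)/(43.35280) = 2.47091
h(2.47091) = -8.06681
x_3 = 2.47091 − (-8.06681)·(2.47091 − 3.90000) / (-8.06681 − 29.50245) = 2.47091 − (11.52822)/(-37.56926) = 2.77776

2.778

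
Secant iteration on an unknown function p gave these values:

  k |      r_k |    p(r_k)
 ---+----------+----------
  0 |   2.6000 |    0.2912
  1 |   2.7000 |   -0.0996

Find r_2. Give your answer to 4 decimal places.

r_2 = 2.7000 − (-0.0996)·(2.7000 − 2.6000) / (-0.0996 − 0.2912)
   = 2.7000 − (-0.009960)/(-0.390800) = 2.674514

2.6745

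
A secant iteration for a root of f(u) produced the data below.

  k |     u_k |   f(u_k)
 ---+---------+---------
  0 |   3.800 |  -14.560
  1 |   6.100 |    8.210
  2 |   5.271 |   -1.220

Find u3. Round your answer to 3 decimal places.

u3 = 5.271 − (-1.220)·(5.271 − 6.100) / (-1.220 − 8.210)
   = 5.271 − (1.01138)/(-9.43000) = 5.37825

5.378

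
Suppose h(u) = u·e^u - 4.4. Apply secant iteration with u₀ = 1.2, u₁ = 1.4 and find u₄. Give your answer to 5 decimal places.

1.25471

h(1.2) = -0.4158597, h(1.4) = 1.2772800
u₂ = 1.4000000 − 1.2772800·(1.4000000 − 1.2000000) / (1.2772800 − (-0.4158597)) = 1.4000000 − (0.2554560)/(1.6931396) = 1.2491229
h(1.2491229) = -0.0439550
u₃ = 1.2491229 − (-0.0439550)·(1.2491229 − 1.4000000) / (-0.0439550 − 1.2772800) = 1.2491229 − (0.0066318)/(-1.3212350) = 1.2541423
h(1.2541423) = -0.0044432
u₄ = 1.2541423 − (-0.0044432)·(1.2541423 − 1.2491229) / (-0.0044432 − (-0.0439550)) = 1.2541423 − (-0.0000223)/(0.0395118) = 1.2547067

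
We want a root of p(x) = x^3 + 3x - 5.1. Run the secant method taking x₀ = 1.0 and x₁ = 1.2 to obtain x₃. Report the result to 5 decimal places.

1.16832

p(1.0) = -1.1000000, p(1.2) = 0.2280000
x₂ = 1.2000000 − 0.2280000·(1.2000000 − 1.0000000) / (0.2280000 − (-1.1000000)) = 1.2000000 − (0.0456000)/(1.3280000) = 1.1656627
p(1.1656627) = -0.0191453
x₃ = 1.1656627 − (-0.0191453)·(1.1656627 − 1.2000000) / (-0.0191453 − 0.2280000) = 1.1656627 − (0.0006574)/(-0.2471453) = 1.1683226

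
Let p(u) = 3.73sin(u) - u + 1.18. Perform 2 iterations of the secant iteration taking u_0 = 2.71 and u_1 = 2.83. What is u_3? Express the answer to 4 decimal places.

2.7169

p(2.71) = 0.030326, p(2.83) = -0.506475
u_2 = 2.830000 − (-0.506475)·(2.830000 − 2.710000) / (-0.506475 − 0.030326) = 2.830000 − (-0.060777)/(-0.536801) = 2.716779
p(2.716779) = 0.000543
u_3 = 2.716779 − 0.000543·(2.716779 − 2.830000) / (0.000543 − (-0.506475)) = 2.716779 − (-0.000061)/(0.507018) = 2.716901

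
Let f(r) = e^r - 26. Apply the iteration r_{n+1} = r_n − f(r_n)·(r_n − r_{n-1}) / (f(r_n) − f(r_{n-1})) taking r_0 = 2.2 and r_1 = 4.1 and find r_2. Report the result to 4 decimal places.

2.8285

f(2.2) = -16.974987, f(4.1) = 34.340288
r_2 = 4.100000 − 34.340288·(4.100000 − 2.200000) / (34.340288 − (-16.974987)) = 4.100000 − (65.246546)/(51.315274) = 2.828516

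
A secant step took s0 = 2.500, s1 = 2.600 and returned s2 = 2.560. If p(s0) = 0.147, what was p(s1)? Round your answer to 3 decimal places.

The secant line through (2.500, 0.147) and (2.600, p(s1)) crosses zero at s2 = 2.560.
So (2.500, 0.147), (2.600, p(s1)), (2.560, 0) are collinear:
p(s1) = 0.147 · (2.600 − 2.560) / (2.500 − 2.560) = 0.147 · (0.04000)/(-0.06000) = -0.09800

-0.098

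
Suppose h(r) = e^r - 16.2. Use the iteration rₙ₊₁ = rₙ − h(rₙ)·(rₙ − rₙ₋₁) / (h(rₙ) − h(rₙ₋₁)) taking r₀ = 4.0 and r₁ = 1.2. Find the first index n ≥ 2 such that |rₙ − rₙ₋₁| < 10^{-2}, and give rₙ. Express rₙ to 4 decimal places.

h(4.0) = 38.398150, h(1.2) = -12.879883
r₂ = 1.200000 − (-12.879883)·(-2.800000)/(-51.278033) = 1.903297;  |Δ| = 0.703297
h(1.903297) = -9.492028
r₃ = 1.903297 − (-9.492028)·(0.703297)/(3.387855) = 3.873780;  |Δ| = 1.970483
h(3.873780) = 31.923944
r₄ = 3.873780 − 31.923944·(1.970483)/(41.415971) = 2.354907;  |Δ| = 1.518873
h(2.354907) = -5.662851
r₅ = 2.354907 − (-5.662851)·(-1.518873)/(-37.586794) = 2.583741;  |Δ| = 0.228834
h(2.583741) = -2.953394
r₆ = 2.583741 − (-2.953394)·(0.228834)/(2.709457) = 2.833178;  |Δ| = 0.249437
h(2.833178) = 0.799400
r₇ = 2.833178 − 0.799400·(0.249437)/(3.752794) = 2.780044;  |Δ| = 0.053134
h(2.780044) = -0.080264
r₈ = 2.780044 − (-0.080264)·(-0.053134)/(-0.879664) = 2.784892;  |Δ| = 0.004848
|r₈ − r₇| = 0.004848 < 10^{-2}

n = 8, rₙ = 2.7849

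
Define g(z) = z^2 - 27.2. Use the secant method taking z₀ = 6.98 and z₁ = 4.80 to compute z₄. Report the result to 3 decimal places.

g(6.98) = 21.52040, g(4.80) = -4.16000
z₂ = 4.80000 − (-4.16000)·(4.80000 − 6.98000) / (-4.16000 − 21.52040) = 4.80000 − (9.06880)/(-25.68040) = 5.15314
g(5.15314) = -0.64514
z₃ = 5.15314 − (-0.64514)·(5.15314 − 4.80000) / (-0.64514 − (-4.16000)) = 5.15314 − (-0.22782)/(3.51486) = 5.21796
g(5.21796) = 0.02709
z₄ = 5.21796 − 0.02709·(5.21796 − 5.15314) / (0.02709 − (-0.64514)) = 5.21796 − (0.00176)/(0.67223) = 5.21535

5.215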